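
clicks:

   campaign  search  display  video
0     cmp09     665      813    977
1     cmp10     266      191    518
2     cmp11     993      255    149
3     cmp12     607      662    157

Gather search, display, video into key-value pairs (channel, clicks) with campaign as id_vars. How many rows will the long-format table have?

12

4 campaign values × 3 melted columns = 12 rows.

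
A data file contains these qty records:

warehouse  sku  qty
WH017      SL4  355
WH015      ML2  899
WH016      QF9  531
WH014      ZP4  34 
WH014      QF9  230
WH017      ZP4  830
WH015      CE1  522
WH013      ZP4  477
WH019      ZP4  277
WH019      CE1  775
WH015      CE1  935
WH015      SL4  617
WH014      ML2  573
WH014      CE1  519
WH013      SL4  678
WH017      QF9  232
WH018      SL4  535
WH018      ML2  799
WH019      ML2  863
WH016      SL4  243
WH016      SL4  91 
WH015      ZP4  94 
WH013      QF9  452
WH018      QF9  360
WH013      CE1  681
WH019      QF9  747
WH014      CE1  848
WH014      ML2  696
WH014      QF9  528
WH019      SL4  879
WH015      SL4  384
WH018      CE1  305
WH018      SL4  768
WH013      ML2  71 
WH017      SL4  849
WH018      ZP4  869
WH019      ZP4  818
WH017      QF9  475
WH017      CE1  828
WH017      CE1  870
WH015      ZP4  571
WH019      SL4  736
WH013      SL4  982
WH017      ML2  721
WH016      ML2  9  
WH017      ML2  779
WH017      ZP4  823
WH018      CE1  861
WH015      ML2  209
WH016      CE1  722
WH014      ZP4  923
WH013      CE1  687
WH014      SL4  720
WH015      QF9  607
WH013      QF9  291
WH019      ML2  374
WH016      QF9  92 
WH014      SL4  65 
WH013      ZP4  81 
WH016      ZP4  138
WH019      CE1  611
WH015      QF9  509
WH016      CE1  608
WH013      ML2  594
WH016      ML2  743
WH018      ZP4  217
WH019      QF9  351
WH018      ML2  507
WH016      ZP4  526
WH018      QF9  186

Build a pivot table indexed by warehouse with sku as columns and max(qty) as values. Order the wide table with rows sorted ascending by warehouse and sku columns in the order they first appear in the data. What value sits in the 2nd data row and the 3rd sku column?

With rows sorted ascending by warehouse, row 2 is warehouse=WH014. sku columns in first-appearance order: SL4, ML2, QF9, ZP4, CE1; column 3 is QF9.
Long rows with warehouse=WH014, sku=QF9: max(230, 528) = 528.

528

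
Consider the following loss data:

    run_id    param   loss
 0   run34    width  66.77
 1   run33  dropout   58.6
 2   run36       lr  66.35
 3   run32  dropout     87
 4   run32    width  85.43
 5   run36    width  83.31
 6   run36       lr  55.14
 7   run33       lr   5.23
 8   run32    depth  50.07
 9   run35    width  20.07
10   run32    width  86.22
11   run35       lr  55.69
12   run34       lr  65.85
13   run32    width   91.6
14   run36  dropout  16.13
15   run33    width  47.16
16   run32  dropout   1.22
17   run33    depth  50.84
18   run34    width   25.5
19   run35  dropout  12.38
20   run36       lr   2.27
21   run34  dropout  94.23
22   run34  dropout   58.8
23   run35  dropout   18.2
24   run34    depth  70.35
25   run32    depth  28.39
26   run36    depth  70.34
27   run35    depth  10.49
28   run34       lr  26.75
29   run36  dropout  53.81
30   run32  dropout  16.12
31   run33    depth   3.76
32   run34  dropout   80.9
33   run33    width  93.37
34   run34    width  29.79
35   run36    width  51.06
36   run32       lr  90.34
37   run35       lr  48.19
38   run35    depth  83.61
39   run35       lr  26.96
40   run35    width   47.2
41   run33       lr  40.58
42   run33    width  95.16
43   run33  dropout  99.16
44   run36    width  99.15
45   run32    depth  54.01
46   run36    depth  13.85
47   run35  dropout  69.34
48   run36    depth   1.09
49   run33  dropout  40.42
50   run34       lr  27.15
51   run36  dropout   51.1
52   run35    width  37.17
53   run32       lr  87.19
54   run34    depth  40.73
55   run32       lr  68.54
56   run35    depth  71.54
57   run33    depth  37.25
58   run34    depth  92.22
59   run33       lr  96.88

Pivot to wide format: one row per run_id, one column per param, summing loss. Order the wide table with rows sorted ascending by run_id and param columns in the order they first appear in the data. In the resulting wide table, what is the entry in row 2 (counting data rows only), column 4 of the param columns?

91.85

With rows sorted ascending by run_id, row 2 is run_id=run33. param columns in first-appearance order: width, dropout, lr, depth; column 4 is depth.
Long rows with run_id=run33, param=depth: 50.84 + 3.76 + 37.25 = 91.85.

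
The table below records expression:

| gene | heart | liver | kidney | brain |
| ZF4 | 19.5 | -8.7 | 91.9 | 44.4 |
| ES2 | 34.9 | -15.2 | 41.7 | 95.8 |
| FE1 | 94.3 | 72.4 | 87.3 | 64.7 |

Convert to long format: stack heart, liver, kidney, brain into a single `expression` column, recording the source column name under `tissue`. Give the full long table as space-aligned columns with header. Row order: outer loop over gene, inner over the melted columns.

Each (gene, column) pair becomes one row: 3 × 4 = 12 rows.
For example, (ZF4, heart) → expression=19.5.

gene  tissue  expression
ZF4   heart   19.5      
ZF4   liver   -8.7      
ZF4   kidney  91.9      
ZF4   brain   44.4      
ES2   heart   34.9      
ES2   liver   -15.2     
ES2   kidney  41.7      
ES2   brain   95.8      
FE1   heart   94.3      
FE1   liver   72.4      
FE1   kidney  87.3      
FE1   brain   64.7      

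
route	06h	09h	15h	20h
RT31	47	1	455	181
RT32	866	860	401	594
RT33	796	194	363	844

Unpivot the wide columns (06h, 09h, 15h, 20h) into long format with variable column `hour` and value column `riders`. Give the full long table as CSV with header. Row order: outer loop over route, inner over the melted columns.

route,hour,riders
RT31,06h,47
RT31,09h,1
RT31,15h,455
RT31,20h,181
RT32,06h,866
RT32,09h,860
RT32,15h,401
RT32,20h,594
RT33,06h,796
RT33,09h,194
RT33,15h,363
RT33,20h,844

Each (route, column) pair becomes one row: 3 × 4 = 12 rows.
For example, (RT31, 06h) → riders=47.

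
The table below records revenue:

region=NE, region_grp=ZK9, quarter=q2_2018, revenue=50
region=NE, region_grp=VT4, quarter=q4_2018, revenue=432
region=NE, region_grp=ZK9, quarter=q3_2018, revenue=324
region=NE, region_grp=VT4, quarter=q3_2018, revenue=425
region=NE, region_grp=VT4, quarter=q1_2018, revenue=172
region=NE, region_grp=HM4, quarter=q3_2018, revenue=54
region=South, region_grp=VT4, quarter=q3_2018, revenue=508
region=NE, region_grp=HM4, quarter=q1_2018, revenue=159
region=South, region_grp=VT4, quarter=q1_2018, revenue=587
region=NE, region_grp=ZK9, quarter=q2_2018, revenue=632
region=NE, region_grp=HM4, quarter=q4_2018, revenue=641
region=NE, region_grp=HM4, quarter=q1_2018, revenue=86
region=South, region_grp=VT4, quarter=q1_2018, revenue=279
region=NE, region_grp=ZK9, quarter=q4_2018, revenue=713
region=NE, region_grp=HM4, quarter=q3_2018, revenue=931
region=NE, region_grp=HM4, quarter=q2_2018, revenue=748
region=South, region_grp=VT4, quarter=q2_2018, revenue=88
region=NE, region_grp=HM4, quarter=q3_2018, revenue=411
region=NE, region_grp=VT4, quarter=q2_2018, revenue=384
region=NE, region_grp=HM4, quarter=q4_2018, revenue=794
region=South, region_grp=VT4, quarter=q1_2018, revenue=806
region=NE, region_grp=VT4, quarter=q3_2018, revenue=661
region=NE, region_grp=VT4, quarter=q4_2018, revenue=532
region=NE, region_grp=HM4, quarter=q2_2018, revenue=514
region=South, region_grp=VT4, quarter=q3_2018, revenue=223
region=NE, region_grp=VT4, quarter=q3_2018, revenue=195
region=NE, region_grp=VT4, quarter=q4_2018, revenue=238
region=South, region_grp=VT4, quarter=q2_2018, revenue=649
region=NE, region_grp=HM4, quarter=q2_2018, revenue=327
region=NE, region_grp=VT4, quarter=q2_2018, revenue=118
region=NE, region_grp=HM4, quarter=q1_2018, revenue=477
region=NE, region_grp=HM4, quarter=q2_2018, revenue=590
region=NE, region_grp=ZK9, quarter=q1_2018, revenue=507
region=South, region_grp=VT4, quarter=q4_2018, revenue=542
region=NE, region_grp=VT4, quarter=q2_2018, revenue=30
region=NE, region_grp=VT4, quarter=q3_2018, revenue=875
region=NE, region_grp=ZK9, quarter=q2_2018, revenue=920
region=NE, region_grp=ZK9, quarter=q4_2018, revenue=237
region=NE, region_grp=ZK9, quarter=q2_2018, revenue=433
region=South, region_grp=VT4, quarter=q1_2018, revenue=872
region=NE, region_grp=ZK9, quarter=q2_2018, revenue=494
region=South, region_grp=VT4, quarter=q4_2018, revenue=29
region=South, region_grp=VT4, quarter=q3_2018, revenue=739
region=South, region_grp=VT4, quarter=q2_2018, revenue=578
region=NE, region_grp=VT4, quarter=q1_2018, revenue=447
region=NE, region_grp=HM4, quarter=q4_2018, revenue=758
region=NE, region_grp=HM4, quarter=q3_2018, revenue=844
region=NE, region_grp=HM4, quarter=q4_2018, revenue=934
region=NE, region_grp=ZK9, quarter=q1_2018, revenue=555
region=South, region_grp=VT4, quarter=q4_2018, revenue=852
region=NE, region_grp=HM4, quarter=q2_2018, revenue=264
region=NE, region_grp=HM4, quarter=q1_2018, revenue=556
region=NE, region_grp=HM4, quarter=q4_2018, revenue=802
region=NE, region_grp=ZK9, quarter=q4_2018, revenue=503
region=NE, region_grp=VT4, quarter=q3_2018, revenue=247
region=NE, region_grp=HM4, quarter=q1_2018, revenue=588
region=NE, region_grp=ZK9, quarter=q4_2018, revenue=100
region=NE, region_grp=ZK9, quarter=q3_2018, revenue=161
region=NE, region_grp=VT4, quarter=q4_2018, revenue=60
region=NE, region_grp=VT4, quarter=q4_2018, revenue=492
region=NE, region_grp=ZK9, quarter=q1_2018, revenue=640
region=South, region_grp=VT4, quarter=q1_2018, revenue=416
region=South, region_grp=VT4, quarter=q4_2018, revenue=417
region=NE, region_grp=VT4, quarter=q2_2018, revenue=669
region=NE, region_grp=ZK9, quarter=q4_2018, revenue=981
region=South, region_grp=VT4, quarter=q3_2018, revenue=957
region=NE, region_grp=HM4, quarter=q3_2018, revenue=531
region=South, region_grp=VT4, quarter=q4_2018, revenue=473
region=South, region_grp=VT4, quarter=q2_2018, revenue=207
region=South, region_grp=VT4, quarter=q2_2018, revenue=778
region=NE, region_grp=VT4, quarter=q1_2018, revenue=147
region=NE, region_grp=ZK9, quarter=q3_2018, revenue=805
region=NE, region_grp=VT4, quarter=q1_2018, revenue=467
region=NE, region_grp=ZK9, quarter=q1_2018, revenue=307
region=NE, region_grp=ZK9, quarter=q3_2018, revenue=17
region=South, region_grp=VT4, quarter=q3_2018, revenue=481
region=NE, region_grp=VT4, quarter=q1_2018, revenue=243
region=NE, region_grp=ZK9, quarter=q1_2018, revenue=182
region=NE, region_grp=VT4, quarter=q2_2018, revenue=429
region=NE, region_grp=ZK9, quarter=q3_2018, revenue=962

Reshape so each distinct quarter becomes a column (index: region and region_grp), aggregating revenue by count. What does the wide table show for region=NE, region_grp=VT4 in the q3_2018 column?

Rows with region=NE, region_grp=VT4 and quarter=q3_2018: revenue values are 425, 661, 195, 875, 247.
5 rows match — count = 5.

5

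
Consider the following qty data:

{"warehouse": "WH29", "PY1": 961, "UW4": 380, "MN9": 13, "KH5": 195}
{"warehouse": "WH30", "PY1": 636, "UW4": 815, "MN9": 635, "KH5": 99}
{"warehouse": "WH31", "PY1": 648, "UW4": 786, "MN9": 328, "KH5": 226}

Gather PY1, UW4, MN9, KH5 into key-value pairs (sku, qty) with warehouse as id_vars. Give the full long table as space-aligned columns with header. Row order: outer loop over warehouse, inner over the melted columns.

Each (warehouse, column) pair becomes one row: 3 × 4 = 12 rows.
For example, (WH29, PY1) → qty=961.

warehouse  sku  qty
WH29       PY1  961
WH29       UW4  380
WH29       MN9  13 
WH29       KH5  195
WH30       PY1  636
WH30       UW4  815
WH30       MN9  635
WH30       KH5  99 
WH31       PY1  648
WH31       UW4  786
WH31       MN9  328
WH31       KH5  226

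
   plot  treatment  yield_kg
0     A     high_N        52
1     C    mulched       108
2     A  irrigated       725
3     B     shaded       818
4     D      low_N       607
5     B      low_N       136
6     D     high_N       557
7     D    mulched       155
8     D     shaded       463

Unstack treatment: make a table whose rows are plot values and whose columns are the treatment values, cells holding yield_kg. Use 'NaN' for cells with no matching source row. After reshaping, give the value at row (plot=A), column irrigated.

725

The long row with plot=A, treatment=irrigated has yield_kg=725.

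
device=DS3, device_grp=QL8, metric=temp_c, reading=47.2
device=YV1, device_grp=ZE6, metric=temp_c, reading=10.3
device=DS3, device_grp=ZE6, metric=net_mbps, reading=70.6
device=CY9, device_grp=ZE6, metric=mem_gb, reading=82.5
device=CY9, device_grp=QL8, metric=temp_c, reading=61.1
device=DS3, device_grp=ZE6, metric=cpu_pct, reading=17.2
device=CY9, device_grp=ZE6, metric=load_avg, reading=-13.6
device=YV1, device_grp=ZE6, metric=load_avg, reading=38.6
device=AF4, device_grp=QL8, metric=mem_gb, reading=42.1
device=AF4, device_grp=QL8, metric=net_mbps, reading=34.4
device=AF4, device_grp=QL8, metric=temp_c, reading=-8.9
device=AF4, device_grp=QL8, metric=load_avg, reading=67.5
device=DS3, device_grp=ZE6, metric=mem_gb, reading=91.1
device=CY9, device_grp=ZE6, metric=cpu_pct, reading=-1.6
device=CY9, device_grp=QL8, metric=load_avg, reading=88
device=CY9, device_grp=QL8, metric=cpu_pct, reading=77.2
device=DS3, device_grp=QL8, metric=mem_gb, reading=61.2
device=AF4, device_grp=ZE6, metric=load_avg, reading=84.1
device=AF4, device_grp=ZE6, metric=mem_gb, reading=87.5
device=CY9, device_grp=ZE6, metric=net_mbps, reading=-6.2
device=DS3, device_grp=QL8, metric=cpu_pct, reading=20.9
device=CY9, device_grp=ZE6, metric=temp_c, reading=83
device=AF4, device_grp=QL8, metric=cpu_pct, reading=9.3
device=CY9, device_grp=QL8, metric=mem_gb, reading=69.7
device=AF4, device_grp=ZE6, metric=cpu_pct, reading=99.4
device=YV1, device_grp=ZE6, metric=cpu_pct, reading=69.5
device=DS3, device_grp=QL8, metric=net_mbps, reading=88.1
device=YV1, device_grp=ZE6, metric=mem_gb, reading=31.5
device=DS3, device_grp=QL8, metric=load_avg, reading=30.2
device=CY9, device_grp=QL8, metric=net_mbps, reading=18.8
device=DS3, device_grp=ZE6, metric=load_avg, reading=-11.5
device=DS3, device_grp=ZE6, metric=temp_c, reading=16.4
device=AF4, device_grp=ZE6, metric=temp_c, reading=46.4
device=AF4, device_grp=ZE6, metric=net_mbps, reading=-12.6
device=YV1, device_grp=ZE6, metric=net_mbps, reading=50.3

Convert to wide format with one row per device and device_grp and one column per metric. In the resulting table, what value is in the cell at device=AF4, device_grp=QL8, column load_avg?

67.5

Wide layout: rows indexed by device and device_grp, columns are the 5 distinct metric values (temp_c, net_mbps, mem_gb, cpu_pct, load_avg).
Cell (device=AF4, device_grp=QL8, metric=load_avg) draws from the long row where device=AF4, device_grp=QL8 and metric=load_avg, which has reading=67.5.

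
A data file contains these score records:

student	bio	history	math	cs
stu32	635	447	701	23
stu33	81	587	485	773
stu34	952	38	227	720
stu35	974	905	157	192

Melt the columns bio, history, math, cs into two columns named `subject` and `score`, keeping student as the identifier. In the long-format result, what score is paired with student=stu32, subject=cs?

23

Unpivoting turns each (student, wide-column) pair into one long row.
The wide cell at row stu32, column cs holds 23, so the long row (stu32, cs) has score=23.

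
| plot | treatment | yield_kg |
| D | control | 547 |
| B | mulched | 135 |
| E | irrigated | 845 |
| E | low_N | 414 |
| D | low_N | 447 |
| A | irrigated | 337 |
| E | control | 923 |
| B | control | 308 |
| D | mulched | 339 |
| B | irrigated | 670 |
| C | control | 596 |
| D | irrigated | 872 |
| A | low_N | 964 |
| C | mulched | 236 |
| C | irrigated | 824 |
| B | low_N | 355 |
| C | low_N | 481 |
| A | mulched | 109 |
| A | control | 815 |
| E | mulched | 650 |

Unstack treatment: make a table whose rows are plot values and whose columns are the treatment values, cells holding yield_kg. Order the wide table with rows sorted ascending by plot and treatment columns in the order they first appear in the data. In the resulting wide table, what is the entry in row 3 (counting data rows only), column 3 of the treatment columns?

824

With rows sorted ascending by plot, row 3 is plot=C. treatment columns in first-appearance order: control, mulched, irrigated, low_N; column 3 is irrigated.
Long rows with plot=C, treatment=irrigated: yield_kg = 824.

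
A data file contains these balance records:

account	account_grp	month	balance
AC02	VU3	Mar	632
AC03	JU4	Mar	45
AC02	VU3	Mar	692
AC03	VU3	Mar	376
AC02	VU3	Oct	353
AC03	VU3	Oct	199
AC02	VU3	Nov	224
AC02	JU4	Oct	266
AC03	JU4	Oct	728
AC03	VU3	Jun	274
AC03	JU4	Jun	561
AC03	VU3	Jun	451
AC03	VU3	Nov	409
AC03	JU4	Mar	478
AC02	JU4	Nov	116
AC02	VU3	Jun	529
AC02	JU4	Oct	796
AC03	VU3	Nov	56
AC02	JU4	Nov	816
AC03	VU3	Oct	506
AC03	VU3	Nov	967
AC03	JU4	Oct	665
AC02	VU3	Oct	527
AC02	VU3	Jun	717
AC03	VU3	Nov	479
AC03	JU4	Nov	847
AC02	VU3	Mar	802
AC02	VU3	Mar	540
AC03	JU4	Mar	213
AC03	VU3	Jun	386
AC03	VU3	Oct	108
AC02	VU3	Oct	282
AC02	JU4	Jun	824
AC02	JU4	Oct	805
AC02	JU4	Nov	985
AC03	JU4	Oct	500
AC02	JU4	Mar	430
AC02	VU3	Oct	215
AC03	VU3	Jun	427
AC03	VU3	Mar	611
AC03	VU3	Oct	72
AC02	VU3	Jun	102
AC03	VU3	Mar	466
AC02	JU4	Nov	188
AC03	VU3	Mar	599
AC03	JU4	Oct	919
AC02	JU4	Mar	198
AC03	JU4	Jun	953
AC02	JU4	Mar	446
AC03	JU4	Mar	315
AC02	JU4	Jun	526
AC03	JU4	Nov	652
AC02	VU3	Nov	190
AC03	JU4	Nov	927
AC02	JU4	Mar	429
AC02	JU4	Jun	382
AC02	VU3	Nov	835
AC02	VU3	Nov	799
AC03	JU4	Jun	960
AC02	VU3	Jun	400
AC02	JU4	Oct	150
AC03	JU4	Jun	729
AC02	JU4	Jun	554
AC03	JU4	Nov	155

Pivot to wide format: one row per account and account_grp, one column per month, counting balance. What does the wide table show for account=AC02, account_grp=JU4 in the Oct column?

Rows with account=AC02, account_grp=JU4 and month=Oct: balance values are 266, 796, 805, 150.
4 rows match — count = 4.

4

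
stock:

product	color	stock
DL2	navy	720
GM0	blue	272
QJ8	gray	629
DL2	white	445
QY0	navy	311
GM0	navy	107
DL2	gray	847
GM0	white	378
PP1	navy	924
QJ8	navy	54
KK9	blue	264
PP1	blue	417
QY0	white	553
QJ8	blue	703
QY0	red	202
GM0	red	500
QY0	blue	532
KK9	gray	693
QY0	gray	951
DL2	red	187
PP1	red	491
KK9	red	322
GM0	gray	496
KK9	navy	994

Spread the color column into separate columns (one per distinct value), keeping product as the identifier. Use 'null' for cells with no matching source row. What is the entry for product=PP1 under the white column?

null

No long-format row has product=PP1 and color=white, so the cell is null.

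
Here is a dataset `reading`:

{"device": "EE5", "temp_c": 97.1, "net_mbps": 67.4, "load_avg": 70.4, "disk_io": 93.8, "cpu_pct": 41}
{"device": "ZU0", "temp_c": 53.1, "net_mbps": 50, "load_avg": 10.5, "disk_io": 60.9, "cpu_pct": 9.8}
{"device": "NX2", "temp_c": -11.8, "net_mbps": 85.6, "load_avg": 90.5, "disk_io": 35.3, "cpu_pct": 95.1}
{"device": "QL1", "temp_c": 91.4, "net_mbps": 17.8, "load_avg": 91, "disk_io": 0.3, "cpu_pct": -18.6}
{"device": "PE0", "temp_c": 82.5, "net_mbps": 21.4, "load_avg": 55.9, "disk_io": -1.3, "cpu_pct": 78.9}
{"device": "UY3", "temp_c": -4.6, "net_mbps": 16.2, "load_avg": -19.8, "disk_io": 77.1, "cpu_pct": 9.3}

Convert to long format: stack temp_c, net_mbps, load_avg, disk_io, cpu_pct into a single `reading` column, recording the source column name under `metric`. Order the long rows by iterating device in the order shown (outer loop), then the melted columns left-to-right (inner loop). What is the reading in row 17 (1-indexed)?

30 rows total (6 × 5). Row 17: index ⌊(17-1)/5⌋ = 3 into device → QL1; (17-1) mod 5 = 1 into the melted columns → net_mbps.
So row 17 is (QL1, net_mbps, 17.8); reading = 17.8.

17.8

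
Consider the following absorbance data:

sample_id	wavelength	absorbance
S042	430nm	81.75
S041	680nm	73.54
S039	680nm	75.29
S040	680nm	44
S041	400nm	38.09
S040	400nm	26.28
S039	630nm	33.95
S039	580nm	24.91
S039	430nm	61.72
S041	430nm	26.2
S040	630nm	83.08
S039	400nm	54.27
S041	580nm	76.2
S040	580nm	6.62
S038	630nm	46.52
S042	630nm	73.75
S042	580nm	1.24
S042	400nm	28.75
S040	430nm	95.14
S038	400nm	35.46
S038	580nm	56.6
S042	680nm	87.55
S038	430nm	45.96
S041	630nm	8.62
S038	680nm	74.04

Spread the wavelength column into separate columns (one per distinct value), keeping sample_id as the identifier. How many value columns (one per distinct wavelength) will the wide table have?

5

5 distinct wavelength values: 400nm, 430nm, 580nm, 630nm, 680nm.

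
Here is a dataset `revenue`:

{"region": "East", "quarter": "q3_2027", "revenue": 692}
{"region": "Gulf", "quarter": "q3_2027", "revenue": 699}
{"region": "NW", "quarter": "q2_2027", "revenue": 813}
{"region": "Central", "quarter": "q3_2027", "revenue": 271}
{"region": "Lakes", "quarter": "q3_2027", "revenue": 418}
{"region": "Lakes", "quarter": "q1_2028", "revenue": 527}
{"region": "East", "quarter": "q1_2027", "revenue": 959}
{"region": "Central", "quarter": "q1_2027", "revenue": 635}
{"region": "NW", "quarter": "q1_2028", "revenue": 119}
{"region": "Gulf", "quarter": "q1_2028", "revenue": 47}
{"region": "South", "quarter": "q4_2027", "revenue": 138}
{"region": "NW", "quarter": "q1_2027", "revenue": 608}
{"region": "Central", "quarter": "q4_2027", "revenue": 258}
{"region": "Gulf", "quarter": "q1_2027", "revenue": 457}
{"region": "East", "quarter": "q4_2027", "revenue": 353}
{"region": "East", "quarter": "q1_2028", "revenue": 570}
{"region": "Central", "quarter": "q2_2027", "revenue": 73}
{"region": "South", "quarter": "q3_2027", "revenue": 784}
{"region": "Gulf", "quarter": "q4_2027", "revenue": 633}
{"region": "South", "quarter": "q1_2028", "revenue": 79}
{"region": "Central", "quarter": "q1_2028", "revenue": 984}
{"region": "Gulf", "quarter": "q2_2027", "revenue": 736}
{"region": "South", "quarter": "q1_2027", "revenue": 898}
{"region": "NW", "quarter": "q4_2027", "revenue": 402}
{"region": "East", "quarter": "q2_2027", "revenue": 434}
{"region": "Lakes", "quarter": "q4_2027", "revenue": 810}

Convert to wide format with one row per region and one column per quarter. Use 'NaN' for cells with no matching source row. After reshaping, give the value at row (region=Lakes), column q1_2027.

No long-format row has region=Lakes and quarter=q1_2027, so the cell is NaN.

NaN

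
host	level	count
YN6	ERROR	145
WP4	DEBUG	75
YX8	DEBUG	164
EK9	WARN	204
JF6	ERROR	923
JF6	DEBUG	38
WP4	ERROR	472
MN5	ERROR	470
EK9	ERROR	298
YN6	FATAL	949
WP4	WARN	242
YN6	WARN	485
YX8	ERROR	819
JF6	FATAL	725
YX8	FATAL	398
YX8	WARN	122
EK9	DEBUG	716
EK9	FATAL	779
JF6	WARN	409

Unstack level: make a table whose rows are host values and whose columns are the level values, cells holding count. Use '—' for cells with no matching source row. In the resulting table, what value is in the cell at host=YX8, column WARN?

The long row with host=YX8, level=WARN has count=122.

122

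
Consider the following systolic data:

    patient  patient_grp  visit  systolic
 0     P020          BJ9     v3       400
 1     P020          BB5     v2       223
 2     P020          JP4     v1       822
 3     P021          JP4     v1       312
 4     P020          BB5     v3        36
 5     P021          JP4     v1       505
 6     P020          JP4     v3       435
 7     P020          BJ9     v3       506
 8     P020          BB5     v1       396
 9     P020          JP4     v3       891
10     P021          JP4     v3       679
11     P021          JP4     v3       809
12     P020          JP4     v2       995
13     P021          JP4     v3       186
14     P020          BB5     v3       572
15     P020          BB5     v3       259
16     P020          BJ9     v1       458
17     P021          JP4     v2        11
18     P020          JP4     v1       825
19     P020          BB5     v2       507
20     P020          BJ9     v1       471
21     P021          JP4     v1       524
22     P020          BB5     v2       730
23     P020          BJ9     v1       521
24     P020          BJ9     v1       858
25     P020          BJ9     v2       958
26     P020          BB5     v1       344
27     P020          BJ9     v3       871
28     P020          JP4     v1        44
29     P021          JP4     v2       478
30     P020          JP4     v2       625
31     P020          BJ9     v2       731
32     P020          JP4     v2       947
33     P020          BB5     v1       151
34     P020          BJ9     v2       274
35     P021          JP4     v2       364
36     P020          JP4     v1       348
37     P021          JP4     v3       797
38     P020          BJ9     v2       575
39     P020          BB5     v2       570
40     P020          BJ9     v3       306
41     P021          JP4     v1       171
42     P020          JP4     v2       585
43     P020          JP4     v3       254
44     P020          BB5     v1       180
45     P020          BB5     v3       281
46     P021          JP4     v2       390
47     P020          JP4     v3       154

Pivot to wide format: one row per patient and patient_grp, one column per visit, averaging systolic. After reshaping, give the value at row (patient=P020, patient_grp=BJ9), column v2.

Rows with patient=P020, patient_grp=BJ9 and visit=v2: systolic values are 958, 731, 274, 575.
(958 + 731 + 274 + 575) / 4 = 634.50.

634.50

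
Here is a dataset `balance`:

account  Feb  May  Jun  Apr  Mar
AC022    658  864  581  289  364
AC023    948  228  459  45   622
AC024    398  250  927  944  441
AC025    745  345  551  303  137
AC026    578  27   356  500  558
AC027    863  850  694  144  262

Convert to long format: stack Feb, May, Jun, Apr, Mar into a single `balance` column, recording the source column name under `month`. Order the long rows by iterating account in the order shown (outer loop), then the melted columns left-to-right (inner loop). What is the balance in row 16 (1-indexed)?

745

30 rows total (6 × 5). Row 16: index ⌊(16-1)/5⌋ = 3 into account → AC025; (16-1) mod 5 = 0 into the melted columns → Feb.
So row 16 is (AC025, Feb, 745); balance = 745.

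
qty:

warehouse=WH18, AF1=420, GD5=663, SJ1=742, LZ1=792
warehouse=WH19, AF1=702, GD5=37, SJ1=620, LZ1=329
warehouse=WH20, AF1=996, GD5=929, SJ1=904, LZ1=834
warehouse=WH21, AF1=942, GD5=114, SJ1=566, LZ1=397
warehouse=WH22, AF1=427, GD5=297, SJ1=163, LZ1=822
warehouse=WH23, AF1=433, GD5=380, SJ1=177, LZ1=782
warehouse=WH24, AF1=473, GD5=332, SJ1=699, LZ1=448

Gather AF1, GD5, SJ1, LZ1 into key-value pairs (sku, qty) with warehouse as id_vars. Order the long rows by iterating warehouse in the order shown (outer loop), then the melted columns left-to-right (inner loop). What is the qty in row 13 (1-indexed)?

942

28 rows total (7 × 4). Row 13: index ⌊(13-1)/4⌋ = 3 into warehouse → WH21; (13-1) mod 4 = 0 into the melted columns → AF1.
So row 13 is (WH21, AF1, 942); qty = 942.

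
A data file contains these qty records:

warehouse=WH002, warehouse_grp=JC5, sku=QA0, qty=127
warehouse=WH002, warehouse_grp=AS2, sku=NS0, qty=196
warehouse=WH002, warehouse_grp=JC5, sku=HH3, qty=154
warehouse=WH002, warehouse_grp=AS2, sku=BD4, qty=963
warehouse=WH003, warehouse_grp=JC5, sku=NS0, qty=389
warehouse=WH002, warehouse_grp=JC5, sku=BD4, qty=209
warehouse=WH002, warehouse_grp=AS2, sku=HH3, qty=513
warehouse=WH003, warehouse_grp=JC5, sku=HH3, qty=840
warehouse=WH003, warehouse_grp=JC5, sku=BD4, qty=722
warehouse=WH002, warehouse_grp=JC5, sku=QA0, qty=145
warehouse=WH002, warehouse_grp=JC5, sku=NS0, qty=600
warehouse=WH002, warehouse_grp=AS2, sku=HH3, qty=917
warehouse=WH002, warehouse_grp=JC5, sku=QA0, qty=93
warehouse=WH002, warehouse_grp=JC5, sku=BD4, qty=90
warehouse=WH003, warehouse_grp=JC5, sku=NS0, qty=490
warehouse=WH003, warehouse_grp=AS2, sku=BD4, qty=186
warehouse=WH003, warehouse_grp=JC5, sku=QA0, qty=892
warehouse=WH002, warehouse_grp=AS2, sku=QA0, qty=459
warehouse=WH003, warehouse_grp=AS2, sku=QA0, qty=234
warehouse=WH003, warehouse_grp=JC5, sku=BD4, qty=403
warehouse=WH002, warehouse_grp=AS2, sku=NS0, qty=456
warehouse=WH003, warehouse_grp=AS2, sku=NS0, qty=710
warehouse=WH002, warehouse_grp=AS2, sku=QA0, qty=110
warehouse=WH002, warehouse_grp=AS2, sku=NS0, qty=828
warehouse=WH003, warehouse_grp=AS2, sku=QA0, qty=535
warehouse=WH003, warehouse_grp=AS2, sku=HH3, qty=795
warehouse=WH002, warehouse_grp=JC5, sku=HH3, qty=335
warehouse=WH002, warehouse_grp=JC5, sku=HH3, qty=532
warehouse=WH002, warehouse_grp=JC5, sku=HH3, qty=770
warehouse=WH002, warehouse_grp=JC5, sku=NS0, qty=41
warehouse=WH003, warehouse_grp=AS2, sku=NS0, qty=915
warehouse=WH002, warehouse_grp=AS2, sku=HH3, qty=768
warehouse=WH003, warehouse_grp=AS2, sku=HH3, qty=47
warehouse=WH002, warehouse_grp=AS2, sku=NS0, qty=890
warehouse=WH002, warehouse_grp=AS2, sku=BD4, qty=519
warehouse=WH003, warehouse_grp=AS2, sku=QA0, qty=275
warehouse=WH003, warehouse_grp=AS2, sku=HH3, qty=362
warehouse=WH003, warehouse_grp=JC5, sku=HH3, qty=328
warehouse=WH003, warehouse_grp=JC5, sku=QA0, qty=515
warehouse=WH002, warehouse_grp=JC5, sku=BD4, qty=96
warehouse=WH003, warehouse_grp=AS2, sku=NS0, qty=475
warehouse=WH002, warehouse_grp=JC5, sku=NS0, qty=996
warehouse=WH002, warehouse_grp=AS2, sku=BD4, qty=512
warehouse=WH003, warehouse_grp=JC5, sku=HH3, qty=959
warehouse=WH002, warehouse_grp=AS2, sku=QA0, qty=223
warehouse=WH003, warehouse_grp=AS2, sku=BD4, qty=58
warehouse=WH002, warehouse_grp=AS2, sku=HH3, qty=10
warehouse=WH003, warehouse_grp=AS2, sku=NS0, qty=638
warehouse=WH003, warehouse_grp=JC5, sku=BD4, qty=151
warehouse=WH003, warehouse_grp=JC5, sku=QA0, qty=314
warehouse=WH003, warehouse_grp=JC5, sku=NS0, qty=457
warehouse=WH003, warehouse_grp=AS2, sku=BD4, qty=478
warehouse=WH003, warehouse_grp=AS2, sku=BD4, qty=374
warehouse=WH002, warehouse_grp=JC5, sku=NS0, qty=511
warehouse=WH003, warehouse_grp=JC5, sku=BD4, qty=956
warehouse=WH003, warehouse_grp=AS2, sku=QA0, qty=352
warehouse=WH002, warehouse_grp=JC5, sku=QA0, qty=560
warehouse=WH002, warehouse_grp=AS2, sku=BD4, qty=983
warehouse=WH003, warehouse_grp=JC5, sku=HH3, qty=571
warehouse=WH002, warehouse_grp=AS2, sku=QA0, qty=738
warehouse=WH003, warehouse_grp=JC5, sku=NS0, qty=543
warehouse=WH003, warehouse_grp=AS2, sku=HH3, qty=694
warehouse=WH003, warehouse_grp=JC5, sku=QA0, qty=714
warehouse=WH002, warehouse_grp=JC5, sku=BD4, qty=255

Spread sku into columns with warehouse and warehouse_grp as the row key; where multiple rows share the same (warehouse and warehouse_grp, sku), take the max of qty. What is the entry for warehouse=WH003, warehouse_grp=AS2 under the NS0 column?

Rows with warehouse=WH003, warehouse_grp=AS2 and sku=NS0: qty values are 710, 915, 475, 638.
max(710, 915, 475, 638) = 915.

915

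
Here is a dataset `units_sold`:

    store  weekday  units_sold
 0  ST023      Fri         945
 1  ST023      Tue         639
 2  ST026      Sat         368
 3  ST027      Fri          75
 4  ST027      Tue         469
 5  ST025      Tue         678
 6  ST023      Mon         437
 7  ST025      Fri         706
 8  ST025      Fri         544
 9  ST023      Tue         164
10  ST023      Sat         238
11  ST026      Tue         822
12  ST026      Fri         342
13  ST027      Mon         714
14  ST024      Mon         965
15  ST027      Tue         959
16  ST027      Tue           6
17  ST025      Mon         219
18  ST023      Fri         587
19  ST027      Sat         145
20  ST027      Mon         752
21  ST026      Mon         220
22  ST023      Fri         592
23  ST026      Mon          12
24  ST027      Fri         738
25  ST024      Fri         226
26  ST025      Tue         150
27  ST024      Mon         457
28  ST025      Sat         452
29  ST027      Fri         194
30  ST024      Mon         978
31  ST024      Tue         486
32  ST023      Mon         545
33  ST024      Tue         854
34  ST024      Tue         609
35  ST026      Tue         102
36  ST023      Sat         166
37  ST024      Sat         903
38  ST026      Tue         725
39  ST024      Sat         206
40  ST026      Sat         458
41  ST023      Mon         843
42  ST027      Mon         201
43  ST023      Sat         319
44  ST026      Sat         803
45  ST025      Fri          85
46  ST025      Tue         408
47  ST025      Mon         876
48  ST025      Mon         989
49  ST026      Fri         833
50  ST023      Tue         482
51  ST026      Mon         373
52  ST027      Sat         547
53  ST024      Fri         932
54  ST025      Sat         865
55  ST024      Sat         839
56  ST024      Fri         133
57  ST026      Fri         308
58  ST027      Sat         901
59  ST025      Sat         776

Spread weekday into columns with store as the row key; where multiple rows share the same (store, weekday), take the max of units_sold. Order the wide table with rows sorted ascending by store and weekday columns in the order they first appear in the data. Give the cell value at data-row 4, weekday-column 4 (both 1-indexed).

With rows sorted ascending by store, row 4 is store=ST026. weekday columns in first-appearance order: Fri, Tue, Sat, Mon; column 4 is Mon.
Long rows with store=ST026, weekday=Mon: max(220, 12, 373) = 373.

373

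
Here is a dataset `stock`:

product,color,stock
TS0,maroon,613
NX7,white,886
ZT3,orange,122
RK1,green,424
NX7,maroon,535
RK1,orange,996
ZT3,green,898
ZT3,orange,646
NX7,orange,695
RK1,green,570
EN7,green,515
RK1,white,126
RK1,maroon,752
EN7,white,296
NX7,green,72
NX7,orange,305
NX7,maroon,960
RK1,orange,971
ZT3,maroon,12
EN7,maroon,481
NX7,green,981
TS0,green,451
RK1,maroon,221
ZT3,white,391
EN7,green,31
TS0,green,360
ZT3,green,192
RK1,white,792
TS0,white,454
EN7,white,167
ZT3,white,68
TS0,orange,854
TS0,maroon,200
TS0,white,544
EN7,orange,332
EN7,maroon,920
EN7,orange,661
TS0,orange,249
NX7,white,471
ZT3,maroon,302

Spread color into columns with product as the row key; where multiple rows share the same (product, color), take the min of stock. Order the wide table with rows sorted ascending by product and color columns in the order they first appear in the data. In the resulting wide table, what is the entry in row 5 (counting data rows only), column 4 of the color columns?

With rows sorted ascending by product, row 5 is product=ZT3. color columns in first-appearance order: maroon, white, orange, green; column 4 is green.
Long rows with product=ZT3, color=green: min(898, 192) = 192.

192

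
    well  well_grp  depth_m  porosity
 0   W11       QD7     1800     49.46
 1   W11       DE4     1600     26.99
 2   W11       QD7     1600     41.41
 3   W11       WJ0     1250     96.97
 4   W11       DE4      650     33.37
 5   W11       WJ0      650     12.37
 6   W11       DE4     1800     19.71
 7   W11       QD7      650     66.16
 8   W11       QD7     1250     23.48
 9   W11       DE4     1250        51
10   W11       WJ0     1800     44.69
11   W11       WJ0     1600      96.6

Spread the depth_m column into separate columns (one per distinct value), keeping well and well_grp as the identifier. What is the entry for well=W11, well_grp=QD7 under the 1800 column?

49.46

Wide layout: rows indexed by well and well_grp, columns are the 4 distinct depth_m values (1800, 1600, 1250, 650).
Cell (well=W11, well_grp=QD7, depth_m=1800) draws from the long row where well=W11, well_grp=QD7 and depth_m=1800, which has porosity=49.46.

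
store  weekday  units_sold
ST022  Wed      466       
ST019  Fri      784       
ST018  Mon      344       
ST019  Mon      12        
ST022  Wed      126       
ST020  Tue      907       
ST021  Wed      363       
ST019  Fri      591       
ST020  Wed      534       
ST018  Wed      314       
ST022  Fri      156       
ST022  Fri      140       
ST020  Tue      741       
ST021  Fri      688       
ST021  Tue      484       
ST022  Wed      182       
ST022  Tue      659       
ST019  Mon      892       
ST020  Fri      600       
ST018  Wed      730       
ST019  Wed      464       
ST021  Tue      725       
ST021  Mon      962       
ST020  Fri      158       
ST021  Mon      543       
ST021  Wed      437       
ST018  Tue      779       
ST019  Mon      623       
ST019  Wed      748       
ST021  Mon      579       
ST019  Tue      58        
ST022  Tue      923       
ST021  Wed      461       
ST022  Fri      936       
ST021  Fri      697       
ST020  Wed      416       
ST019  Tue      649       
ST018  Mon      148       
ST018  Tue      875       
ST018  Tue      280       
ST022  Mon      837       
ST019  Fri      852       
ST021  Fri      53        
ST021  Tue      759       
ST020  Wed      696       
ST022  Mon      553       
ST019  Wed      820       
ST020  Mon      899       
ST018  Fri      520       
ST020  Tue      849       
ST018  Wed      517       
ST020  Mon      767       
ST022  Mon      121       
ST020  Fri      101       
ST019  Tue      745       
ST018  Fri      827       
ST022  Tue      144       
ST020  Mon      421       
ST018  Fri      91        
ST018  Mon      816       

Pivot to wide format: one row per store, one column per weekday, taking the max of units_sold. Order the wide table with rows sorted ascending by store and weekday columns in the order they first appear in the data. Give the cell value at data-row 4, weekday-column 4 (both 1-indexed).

759

With rows sorted ascending by store, row 4 is store=ST021. weekday columns in first-appearance order: Wed, Fri, Mon, Tue; column 4 is Tue.
Long rows with store=ST021, weekday=Tue: max(484, 725, 759) = 759.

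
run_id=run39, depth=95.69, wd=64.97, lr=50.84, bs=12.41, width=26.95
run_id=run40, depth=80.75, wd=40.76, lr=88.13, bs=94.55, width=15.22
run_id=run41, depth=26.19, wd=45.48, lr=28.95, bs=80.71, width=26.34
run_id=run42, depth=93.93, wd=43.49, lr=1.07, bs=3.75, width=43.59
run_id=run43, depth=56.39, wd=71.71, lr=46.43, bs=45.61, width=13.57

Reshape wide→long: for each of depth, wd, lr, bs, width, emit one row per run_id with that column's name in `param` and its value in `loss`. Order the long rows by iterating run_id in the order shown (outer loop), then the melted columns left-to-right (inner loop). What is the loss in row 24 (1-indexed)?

45.61

25 rows total (5 × 5). Row 24: index ⌊(24-1)/5⌋ = 4 into run_id → run43; (24-1) mod 5 = 3 into the melted columns → bs.
So row 24 is (run43, bs, 45.61); loss = 45.61.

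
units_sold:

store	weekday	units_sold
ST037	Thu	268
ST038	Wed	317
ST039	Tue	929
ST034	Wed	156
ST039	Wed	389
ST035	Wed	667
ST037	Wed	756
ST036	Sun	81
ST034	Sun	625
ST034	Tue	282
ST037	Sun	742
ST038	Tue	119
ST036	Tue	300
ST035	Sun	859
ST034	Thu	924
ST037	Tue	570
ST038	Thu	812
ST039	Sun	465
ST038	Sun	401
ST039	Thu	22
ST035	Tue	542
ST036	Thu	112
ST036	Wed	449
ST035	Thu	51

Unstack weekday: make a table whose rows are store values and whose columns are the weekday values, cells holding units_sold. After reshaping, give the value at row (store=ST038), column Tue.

Wide layout: rows indexed by store, columns are the 4 distinct weekday values (Thu, Wed, Tue, Sun).
Cell (store=ST038, weekday=Tue) draws from the long row where store=ST038 and weekday=Tue, which has units_sold=119.

119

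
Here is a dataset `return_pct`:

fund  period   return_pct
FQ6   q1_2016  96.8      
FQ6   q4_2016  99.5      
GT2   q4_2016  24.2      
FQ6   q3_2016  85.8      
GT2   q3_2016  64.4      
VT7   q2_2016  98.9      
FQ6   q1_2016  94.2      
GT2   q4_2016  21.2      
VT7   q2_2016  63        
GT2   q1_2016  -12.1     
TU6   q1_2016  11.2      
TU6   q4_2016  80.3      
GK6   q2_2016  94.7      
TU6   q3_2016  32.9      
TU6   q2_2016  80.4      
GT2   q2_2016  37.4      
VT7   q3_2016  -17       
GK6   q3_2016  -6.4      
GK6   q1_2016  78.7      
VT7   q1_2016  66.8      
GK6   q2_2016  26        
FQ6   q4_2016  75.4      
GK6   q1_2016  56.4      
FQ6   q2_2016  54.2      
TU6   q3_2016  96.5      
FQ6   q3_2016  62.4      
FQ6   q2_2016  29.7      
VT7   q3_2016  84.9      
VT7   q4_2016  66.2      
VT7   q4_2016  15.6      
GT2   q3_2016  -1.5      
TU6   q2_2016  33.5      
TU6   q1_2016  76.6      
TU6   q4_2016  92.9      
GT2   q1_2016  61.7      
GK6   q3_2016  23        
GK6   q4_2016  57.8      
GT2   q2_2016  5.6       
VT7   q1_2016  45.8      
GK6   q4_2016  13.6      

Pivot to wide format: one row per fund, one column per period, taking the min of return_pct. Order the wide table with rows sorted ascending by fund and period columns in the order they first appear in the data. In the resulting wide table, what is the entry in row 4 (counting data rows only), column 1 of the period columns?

With rows sorted ascending by fund, row 4 is fund=TU6. period columns in first-appearance order: q1_2016, q4_2016, q3_2016, q2_2016; column 1 is q1_2016.
Long rows with fund=TU6, period=q1_2016: min(11.2, 76.6) = 11.2.

11.2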